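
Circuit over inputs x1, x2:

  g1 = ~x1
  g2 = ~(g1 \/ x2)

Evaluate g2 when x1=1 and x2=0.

g1 = ~1 = 0
g2 = ~(0 \/ 0) = 1

1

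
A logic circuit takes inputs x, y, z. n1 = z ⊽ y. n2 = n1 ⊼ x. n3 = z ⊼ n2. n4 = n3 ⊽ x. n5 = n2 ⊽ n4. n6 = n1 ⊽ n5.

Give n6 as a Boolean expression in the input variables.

(z ⊽ y) ⊽ (((z ⊽ y) ⊼ x) ⊽ ((z ⊼ ((z ⊽ y) ⊼ x)) ⊽ x))

n1 = z ⊽ y
n2 = n1 ⊼ x = (z ⊽ y) ⊼ x
n3 = z ⊼ n2 = z ⊼ ((z ⊽ y) ⊼ x)
n4 = n3 ⊽ x = (z ⊼ ((z ⊽ y) ⊼ x)) ⊽ x
n5 = n2 ⊽ n4 = ((z ⊽ y) ⊼ x) ⊽ ((z ⊼ ((z ⊽ y) ⊼ x)) ⊽ x)
n6 = n1 ⊽ n5 = (z ⊽ y) ⊽ (((z ⊽ y) ⊼ x) ⊽ ((z ⊼ ((z ⊽ y) ⊼ x)) ⊽ x))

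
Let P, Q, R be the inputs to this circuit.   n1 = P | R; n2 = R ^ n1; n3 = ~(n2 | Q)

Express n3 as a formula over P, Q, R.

~((R ^ (P | R)) | Q)

n1 = P | R
n2 = R ^ n1 = R ^ (P | R)
n3 = ~(n2 | Q) = ~((R ^ (P | R)) | Q)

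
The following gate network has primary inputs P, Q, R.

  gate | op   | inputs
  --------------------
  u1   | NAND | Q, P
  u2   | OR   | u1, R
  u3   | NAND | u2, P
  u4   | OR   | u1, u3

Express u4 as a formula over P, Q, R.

u1 = Q NAND P
u2 = u1 OR R = (Q NAND P) OR R
u3 = u2 NAND P = ((Q NAND P) OR R) NAND P
u4 = u1 OR u3 = (Q NAND P) OR (((Q NAND P) OR R) NAND P)

(Q NAND P) OR (((Q NAND P) OR R) NAND P)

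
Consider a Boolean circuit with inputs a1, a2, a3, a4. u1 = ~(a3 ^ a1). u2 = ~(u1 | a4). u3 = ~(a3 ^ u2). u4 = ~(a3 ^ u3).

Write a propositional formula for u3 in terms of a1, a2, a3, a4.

u1 = ~(a3 ^ a1)
u2 = ~(u1 | a4) = ~((~(a3 ^ a1)) | a4)
u3 = ~(a3 ^ u2) = ~(a3 ^ (~((~(a3 ^ a1)) | a4)))

~(a3 ^ (~((~(a3 ^ a1)) | a4)))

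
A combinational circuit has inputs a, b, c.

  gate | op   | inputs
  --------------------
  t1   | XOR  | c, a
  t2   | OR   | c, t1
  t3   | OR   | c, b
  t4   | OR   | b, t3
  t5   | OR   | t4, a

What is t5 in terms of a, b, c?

(b OR (c OR b)) OR a

t3 = c OR b
t4 = b OR t3 = b OR (c OR b)
t5 = t4 OR a = (b OR (c OR b)) OR a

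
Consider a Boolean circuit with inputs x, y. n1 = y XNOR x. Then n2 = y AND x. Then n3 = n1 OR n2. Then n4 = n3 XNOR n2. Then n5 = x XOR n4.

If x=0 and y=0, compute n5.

n1 = 0 XNOR 0 = 1
n2 = 0 AND 0 = 0
n3 = 1 OR 0 = 1
n4 = 1 XNOR 0 = 0
n5 = 0 XOR 0 = 0

0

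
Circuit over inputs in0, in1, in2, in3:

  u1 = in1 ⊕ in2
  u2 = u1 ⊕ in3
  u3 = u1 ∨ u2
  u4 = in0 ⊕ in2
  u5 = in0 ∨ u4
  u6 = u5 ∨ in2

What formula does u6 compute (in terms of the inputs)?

u4 = in0 ⊕ in2
u5 = in0 ∨ u4 = in0 ∨ (in0 ⊕ in2)
u6 = u5 ∨ in2 = (in0 ∨ (in0 ⊕ in2)) ∨ in2

(in0 ∨ (in0 ⊕ in2)) ∨ in2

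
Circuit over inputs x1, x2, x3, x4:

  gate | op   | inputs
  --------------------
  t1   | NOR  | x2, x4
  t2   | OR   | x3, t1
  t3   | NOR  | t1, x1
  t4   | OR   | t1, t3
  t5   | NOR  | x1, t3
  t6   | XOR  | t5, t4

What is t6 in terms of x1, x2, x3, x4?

(x1 NOR ((x2 NOR x4) NOR x1)) XOR ((x2 NOR x4) OR ((x2 NOR x4) NOR x1))

t1 = x2 NOR x4
t3 = t1 NOR x1 = (x2 NOR x4) NOR x1
t4 = t1 OR t3 = (x2 NOR x4) OR ((x2 NOR x4) NOR x1)
t5 = x1 NOR t3 = x1 NOR ((x2 NOR x4) NOR x1)
t6 = t5 XOR t4 = (x1 NOR ((x2 NOR x4) NOR x1)) XOR ((x2 NOR x4) OR ((x2 NOR x4) NOR x1))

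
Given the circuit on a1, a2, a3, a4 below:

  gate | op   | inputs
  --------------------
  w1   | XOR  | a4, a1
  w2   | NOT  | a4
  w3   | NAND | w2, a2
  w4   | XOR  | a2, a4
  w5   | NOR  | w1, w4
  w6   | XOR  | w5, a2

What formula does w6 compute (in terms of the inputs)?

((a4 XOR a1) NOR (a2 XOR a4)) XOR a2

w1 = a4 XOR a1
w4 = a2 XOR a4
w5 = w1 NOR w4 = (a4 XOR a1) NOR (a2 XOR a4)
w6 = w5 XOR a2 = ((a4 XOR a1) NOR (a2 XOR a4)) XOR a2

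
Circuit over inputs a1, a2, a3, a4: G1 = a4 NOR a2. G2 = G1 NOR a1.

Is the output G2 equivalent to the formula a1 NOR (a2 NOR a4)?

G1 = a4 NOR a2
G2 = G1 NOR a1 = (a4 NOR a2) NOR a1
At a1=0, a2=0, a3=0, a4=0: circuit gives 0, formula gives 0.
At a1=0, a2=0, a3=0, a4=1: circuit gives 1, formula gives 1.
Agrees on all 16 inputs.

Yes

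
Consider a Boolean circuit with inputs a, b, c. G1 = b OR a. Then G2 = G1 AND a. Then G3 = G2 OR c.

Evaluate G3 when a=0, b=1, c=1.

G1 = 1 OR 0 = 1
G2 = 1 AND 0 = 0
G3 = 0 OR 1 = 1

1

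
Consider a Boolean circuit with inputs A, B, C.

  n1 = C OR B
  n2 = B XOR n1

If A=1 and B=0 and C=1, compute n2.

n1 = 1 OR 0 = 1
n2 = 0 XOR 1 = 1

1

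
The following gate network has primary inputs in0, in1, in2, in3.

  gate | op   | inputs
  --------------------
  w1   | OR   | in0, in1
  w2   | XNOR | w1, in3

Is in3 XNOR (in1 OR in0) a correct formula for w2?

w1 = in0 OR in1
w2 = w1 XNOR in3 = (in0 OR in1) XNOR in3
At in0=0, in1=0, in2=0, in3=1: circuit gives 0, formula gives 0.
At in0=0, in1=0, in2=0, in3=0: circuit gives 1, formula gives 1.
Agrees on all 16 inputs.

Yes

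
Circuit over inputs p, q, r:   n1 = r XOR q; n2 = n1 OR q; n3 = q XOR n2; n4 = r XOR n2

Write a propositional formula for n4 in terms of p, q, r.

n1 = r XOR q
n2 = n1 OR q = (r XOR q) OR q
n4 = r XOR n2 = r XOR ((r XOR q) OR q)

r XOR ((r XOR q) OR q)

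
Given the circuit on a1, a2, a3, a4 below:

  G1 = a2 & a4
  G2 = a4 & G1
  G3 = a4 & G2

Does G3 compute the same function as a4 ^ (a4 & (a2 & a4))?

No

G1 = a2 & a4
G2 = a4 & G1 = a4 & (a2 & a4)
G3 = a4 & G2 = a4 & (a4 & (a2 & a4))
At a1=0, a2=0, a3=0, a4=1: circuit gives 0, formula gives 1.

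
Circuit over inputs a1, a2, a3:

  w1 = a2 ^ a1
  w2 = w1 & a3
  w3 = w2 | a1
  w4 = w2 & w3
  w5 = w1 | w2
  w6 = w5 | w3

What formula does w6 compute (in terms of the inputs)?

((a2 ^ a1) | ((a2 ^ a1) & a3)) | (((a2 ^ a1) & a3) | a1)

w1 = a2 ^ a1
w2 = w1 & a3 = (a2 ^ a1) & a3
w3 = w2 | a1 = ((a2 ^ a1) & a3) | a1
w5 = w1 | w2 = (a2 ^ a1) | ((a2 ^ a1) & a3)
w6 = w5 | w3 = ((a2 ^ a1) | ((a2 ^ a1) & a3)) | (((a2 ^ a1) & a3) | a1)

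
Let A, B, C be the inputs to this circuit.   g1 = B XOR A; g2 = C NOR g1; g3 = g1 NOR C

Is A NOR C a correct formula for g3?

No

g1 = B XOR A
g3 = g1 NOR C = (B XOR A) NOR C
At A=0, B=1, C=0: circuit gives 0, formula gives 1.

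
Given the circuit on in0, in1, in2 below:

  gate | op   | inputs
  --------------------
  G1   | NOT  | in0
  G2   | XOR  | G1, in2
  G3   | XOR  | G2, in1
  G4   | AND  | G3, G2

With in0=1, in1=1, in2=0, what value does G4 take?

G1 = NOT 1 = 0
G2 = 0 XOR 0 = 0
G3 = 0 XOR 1 = 1
G4 = 1 AND 0 = 0

0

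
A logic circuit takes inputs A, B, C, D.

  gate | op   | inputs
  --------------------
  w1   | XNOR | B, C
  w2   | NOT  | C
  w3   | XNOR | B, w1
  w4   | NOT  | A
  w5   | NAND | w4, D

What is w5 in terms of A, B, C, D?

NOT A NAND D

w4 = NOT A
w5 = w4 NAND D = NOT A NAND D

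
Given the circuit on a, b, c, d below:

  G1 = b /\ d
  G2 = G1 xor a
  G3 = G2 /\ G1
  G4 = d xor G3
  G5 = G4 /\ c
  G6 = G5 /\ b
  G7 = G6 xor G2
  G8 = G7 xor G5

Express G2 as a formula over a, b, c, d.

G1 = b /\ d
G2 = G1 xor a = (b /\ d) xor a

(b /\ d) xor a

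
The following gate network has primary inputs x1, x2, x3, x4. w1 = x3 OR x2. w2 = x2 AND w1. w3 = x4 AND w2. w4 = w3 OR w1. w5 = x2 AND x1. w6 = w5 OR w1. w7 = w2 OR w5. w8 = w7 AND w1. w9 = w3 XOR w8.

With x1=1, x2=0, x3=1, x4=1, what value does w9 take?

w1 = 1 OR 0 = 1
w2 = 0 AND 1 = 0
w3 = 1 AND 0 = 0
w5 = 0 AND 1 = 0
w7 = 0 OR 0 = 0
w8 = 0 AND 1 = 0
w9 = 0 XOR 0 = 0

0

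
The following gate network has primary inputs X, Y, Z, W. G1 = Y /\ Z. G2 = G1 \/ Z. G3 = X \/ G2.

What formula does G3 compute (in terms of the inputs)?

G1 = Y /\ Z
G2 = G1 \/ Z = (Y /\ Z) \/ Z
G3 = X \/ G2 = X \/ ((Y /\ Z) \/ Z)

X \/ ((Y /\ Z) \/ Z)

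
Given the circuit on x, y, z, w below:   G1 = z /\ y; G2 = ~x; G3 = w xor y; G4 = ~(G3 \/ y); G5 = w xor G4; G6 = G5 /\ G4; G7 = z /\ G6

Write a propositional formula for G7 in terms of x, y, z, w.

z /\ ((w xor (~((w xor y) \/ y))) /\ (~((w xor y) \/ y)))

G3 = w xor y
G4 = ~(G3 \/ y) = ~((w xor y) \/ y)
G5 = w xor G4 = w xor (~((w xor y) \/ y))
G6 = G5 /\ G4 = (w xor (~((w xor y) \/ y))) /\ (~((w xor y) \/ y))
G7 = z /\ G6 = z /\ ((w xor (~((w xor y) \/ y))) /\ (~((w xor y) \/ y)))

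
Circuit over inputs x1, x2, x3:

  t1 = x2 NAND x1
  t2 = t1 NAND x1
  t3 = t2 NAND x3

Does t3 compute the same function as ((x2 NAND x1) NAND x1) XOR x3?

No

t1 = x2 NAND x1
t2 = t1 NAND x1 = (x2 NAND x1) NAND x1
t3 = t2 NAND x3 = ((x2 NAND x1) NAND x1) NAND x3
At x1=1, x2=0, x3=0: circuit gives 1, formula gives 0.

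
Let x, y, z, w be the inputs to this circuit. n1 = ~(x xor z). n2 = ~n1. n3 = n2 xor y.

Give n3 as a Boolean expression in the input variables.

n1 = ~(x xor z)
n2 = ~n1 = ~(~(x xor z))
n3 = n2 xor y = ~(~(x xor z)) xor y

~(~(x xor z)) xor y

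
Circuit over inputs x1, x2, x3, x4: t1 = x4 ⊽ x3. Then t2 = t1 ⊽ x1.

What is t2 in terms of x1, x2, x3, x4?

(x4 ⊽ x3) ⊽ x1

t1 = x4 ⊽ x3
t2 = t1 ⊽ x1 = (x4 ⊽ x3) ⊽ x1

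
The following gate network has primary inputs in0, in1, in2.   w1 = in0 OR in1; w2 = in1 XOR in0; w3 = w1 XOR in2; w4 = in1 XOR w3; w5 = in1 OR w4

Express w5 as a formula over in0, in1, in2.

w1 = in0 OR in1
w3 = w1 XOR in2 = (in0 OR in1) XOR in2
w4 = in1 XOR w3 = in1 XOR ((in0 OR in1) XOR in2)
w5 = in1 OR w4 = in1 OR (in1 XOR ((in0 OR in1) XOR in2))

in1 OR (in1 XOR ((in0 OR in1) XOR in2))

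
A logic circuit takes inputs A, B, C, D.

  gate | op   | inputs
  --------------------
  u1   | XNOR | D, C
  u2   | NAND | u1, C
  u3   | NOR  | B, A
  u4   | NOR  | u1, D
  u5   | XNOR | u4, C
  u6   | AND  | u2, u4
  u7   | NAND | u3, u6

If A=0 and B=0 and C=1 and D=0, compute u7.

0

u1 = 0 XNOR 1 = 0
u2 = 0 NAND 1 = 1
u3 = 0 NOR 0 = 1
u4 = 0 NOR 0 = 1
u6 = 1 AND 1 = 1
u7 = 1 NAND 1 = 0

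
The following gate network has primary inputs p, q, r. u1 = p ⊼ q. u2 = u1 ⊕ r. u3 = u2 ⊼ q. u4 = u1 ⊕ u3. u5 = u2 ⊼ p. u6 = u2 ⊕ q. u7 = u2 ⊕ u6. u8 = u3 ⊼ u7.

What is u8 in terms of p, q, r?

u1 = p ⊼ q
u2 = u1 ⊕ r = (p ⊼ q) ⊕ r
u3 = u2 ⊼ q = ((p ⊼ q) ⊕ r) ⊼ q
u6 = u2 ⊕ q = ((p ⊼ q) ⊕ r) ⊕ q
u7 = u2 ⊕ u6 = ((p ⊼ q) ⊕ r) ⊕ (((p ⊼ q) ⊕ r) ⊕ q)
u8 = u3 ⊼ u7 = (((p ⊼ q) ⊕ r) ⊼ q) ⊼ (((p ⊼ q) ⊕ r) ⊕ (((p ⊼ q) ⊕ r) ⊕ q))

(((p ⊼ q) ⊕ r) ⊼ q) ⊼ (((p ⊼ q) ⊕ r) ⊕ (((p ⊼ q) ⊕ r) ⊕ q))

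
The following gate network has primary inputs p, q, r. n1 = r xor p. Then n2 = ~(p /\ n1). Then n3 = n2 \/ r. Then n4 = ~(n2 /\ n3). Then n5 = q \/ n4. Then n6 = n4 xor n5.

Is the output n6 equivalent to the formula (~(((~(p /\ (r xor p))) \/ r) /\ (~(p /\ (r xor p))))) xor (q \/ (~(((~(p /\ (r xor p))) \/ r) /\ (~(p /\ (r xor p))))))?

n1 = r xor p
n2 = ~(p /\ n1) = ~(p /\ (r xor p))
n3 = n2 \/ r = (~(p /\ (r xor p))) \/ r
n4 = ~(n2 /\ n3) = ~((~(p /\ (r xor p))) /\ ((~(p /\ (r xor p))) \/ r))
n5 = q \/ n4 = q \/ (~((~(p /\ (r xor p))) /\ ((~(p /\ (r xor p))) \/ r)))
n6 = n4 xor n5 = (~((~(p /\ (r xor p))) /\ ((~(p /\ (r xor p))) \/ r))) xor (q \/ (~((~(p /\ (r xor p))) /\ ((~(p /\ (r xor p))) \/ r))))
At p=0, q=0, r=0: circuit gives 0, formula gives 0.
At p=0, q=1, r=0: circuit gives 1, formula gives 1.
Agrees on all 8 inputs.

Yes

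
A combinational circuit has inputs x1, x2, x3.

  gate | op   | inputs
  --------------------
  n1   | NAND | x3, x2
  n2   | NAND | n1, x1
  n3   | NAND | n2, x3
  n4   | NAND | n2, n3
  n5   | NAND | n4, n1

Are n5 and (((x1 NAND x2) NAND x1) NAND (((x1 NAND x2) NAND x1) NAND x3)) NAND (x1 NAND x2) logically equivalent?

n1 = x3 NAND x2
n2 = n1 NAND x1 = (x3 NAND x2) NAND x1
n3 = n2 NAND x3 = ((x3 NAND x2) NAND x1) NAND x3
n4 = n2 NAND n3 = ((x3 NAND x2) NAND x1) NAND (((x3 NAND x2) NAND x1) NAND x3)
n5 = n4 NAND n1 = (((x3 NAND x2) NAND x1) NAND (((x3 NAND x2) NAND x1) NAND x3)) NAND (x3 NAND x2)
At x1=0, x2=1, x3=1: circuit gives 1, formula gives 0.

No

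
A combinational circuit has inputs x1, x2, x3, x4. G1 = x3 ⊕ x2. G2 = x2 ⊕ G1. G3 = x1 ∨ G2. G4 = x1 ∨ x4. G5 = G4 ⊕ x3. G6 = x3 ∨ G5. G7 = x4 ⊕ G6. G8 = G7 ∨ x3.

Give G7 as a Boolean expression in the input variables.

x4 ⊕ (x3 ∨ ((x1 ∨ x4) ⊕ x3))

G4 = x1 ∨ x4
G5 = G4 ⊕ x3 = (x1 ∨ x4) ⊕ x3
G6 = x3 ∨ G5 = x3 ∨ ((x1 ∨ x4) ⊕ x3)
G7 = x4 ⊕ G6 = x4 ⊕ (x3 ∨ ((x1 ∨ x4) ⊕ x3))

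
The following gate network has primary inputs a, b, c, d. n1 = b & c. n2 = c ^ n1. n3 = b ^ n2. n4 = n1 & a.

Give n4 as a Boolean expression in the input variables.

(b & c) & a

n1 = b & c
n4 = n1 & a = (b & c) & a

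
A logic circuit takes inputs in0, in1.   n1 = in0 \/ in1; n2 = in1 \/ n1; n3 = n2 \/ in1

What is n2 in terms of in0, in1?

n1 = in0 \/ in1
n2 = in1 \/ n1 = in1 \/ (in0 \/ in1)

in1 \/ (in0 \/ in1)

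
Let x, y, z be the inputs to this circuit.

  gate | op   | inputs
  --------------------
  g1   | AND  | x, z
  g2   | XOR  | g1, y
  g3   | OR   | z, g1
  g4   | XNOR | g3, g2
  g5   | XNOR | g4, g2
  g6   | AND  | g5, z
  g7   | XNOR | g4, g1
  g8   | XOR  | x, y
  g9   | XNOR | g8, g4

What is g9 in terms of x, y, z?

g1 = x AND z
g2 = g1 XOR y = (x AND z) XOR y
g3 = z OR g1 = z OR (x AND z)
g4 = g3 XNOR g2 = (z OR (x AND z)) XNOR ((x AND z) XOR y)
g8 = x XOR y
g9 = g8 XNOR g4 = (x XOR y) XNOR ((z OR (x AND z)) XNOR ((x AND z) XOR y))

(x XOR y) XNOR ((z OR (x AND z)) XNOR ((x AND z) XOR y))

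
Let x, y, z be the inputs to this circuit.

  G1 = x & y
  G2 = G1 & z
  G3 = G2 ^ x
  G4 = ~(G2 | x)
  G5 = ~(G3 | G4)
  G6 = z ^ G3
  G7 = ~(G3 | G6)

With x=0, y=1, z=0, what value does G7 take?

G1 = 0 & 1 = 0
G2 = 0 & 0 = 0
G3 = 0 ^ 0 = 0
G6 = 0 ^ 0 = 0
G7 = ~(0 | 0) = 1

1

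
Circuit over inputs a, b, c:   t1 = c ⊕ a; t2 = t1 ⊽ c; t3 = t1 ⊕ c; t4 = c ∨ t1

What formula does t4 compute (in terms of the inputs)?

c ∨ (c ⊕ a)

t1 = c ⊕ a
t4 = c ∨ t1 = c ∨ (c ⊕ a)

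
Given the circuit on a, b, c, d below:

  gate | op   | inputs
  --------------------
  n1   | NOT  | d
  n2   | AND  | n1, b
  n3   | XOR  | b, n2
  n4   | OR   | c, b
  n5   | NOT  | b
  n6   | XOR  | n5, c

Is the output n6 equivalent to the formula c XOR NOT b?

n5 = NOT b
n6 = n5 XOR c = NOT b XOR c
At a=0, b=0, c=1, d=0: circuit gives 0, formula gives 0.
At a=0, b=0, c=0, d=0: circuit gives 1, formula gives 1.
Agrees on all 16 inputs.

Yes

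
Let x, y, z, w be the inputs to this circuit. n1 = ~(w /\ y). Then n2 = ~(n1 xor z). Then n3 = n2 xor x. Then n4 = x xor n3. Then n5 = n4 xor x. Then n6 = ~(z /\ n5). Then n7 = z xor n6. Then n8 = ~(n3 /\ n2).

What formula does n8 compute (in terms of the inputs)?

n1 = ~(w /\ y)
n2 = ~(n1 xor z) = ~((~(w /\ y)) xor z)
n3 = n2 xor x = (~((~(w /\ y)) xor z)) xor x
n8 = ~(n3 /\ n2) = ~(((~((~(w /\ y)) xor z)) xor x) /\ (~((~(w /\ y)) xor z)))

~(((~((~(w /\ y)) xor z)) xor x) /\ (~((~(w /\ y)) xor z)))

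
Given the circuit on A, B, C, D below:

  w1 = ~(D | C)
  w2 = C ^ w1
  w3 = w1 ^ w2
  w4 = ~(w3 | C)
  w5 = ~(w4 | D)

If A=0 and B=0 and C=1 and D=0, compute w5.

w1 = ~(0 | 1) = 0
w2 = 1 ^ 0 = 1
w3 = 0 ^ 1 = 1
w4 = ~(1 | 1) = 0
w5 = ~(0 | 0) = 1

1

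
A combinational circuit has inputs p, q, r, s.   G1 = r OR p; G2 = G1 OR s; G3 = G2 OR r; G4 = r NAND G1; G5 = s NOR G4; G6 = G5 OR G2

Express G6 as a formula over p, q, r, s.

(s NOR (r NAND (r OR p))) OR ((r OR p) OR s)

G1 = r OR p
G2 = G1 OR s = (r OR p) OR s
G4 = r NAND G1 = r NAND (r OR p)
G5 = s NOR G4 = s NOR (r NAND (r OR p))
G6 = G5 OR G2 = (s NOR (r NAND (r OR p))) OR ((r OR p) OR s)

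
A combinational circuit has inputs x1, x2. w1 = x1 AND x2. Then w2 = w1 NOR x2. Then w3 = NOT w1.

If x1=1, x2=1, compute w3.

0

w1 = 1 AND 1 = 1
w3 = NOT 1 = 0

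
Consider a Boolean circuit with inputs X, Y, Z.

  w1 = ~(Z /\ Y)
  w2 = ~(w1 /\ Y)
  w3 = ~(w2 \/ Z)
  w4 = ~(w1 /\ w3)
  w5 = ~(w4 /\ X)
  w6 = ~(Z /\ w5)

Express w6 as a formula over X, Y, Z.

w1 = ~(Z /\ Y)
w2 = ~(w1 /\ Y) = ~((~(Z /\ Y)) /\ Y)
w3 = ~(w2 \/ Z) = ~((~((~(Z /\ Y)) /\ Y)) \/ Z)
w4 = ~(w1 /\ w3) = ~((~(Z /\ Y)) /\ (~((~((~(Z /\ Y)) /\ Y)) \/ Z)))
w5 = ~(w4 /\ X) = ~((~((~(Z /\ Y)) /\ (~((~((~(Z /\ Y)) /\ Y)) \/ Z)))) /\ X)
w6 = ~(Z /\ w5) = ~(Z /\ (~((~((~(Z /\ Y)) /\ (~((~((~(Z /\ Y)) /\ Y)) \/ Z)))) /\ X)))

~(Z /\ (~((~((~(Z /\ Y)) /\ (~((~((~(Z /\ Y)) /\ Y)) \/ Z)))) /\ X)))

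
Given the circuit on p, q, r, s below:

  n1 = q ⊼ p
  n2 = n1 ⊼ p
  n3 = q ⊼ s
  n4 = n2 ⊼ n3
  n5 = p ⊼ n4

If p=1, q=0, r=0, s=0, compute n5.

0

n1 = 0 ⊼ 1 = 1
n2 = 1 ⊼ 1 = 0
n3 = 0 ⊼ 0 = 1
n4 = 0 ⊼ 1 = 1
n5 = 1 ⊼ 1 = 0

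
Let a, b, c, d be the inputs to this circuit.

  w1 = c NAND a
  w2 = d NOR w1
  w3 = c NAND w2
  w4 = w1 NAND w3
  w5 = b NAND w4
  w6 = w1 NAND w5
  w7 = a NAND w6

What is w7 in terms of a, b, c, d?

w1 = c NAND a
w2 = d NOR w1 = d NOR (c NAND a)
w3 = c NAND w2 = c NAND (d NOR (c NAND a))
w4 = w1 NAND w3 = (c NAND a) NAND (c NAND (d NOR (c NAND a)))
w5 = b NAND w4 = b NAND ((c NAND a) NAND (c NAND (d NOR (c NAND a))))
w6 = w1 NAND w5 = (c NAND a) NAND (b NAND ((c NAND a) NAND (c NAND (d NOR (c NAND a)))))
w7 = a NAND w6 = a NAND ((c NAND a) NAND (b NAND ((c NAND a) NAND (c NAND (d NOR (c NAND a))))))

a NAND ((c NAND a) NAND (b NAND ((c NAND a) NAND (c NAND (d NOR (c NAND a))))))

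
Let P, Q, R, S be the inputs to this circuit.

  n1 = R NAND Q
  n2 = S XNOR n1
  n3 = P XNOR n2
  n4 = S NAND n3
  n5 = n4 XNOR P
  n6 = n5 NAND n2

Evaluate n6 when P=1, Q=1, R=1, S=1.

n1 = 1 NAND 1 = 0
n2 = 1 XNOR 0 = 0
n3 = 1 XNOR 0 = 0
n4 = 1 NAND 0 = 1
n5 = 1 XNOR 1 = 1
n6 = 1 NAND 0 = 1

1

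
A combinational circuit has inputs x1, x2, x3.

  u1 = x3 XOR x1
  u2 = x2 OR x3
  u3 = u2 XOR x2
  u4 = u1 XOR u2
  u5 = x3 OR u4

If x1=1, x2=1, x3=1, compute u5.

1

u1 = 1 XOR 1 = 0
u2 = 1 OR 1 = 1
u4 = 0 XOR 1 = 1
u5 = 1 OR 1 = 1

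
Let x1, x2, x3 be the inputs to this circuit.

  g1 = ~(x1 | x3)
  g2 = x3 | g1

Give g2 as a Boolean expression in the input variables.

g1 = ~(x1 | x3)
g2 = x3 | g1 = x3 | (~(x1 | x3))

x3 | (~(x1 | x3))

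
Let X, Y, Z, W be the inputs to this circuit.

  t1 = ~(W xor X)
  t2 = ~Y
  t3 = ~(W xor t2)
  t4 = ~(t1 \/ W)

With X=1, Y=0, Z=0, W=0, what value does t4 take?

t1 = ~(0 xor 1) = 0
t4 = ~(0 \/ 0) = 1

1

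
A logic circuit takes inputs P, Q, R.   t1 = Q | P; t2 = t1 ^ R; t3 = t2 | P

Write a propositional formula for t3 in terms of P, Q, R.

t1 = Q | P
t2 = t1 ^ R = (Q | P) ^ R
t3 = t2 | P = ((Q | P) ^ R) | P

((Q | P) ^ R) | P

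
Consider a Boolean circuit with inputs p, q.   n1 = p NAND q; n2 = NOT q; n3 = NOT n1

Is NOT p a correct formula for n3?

No

n1 = p NAND q
n3 = NOT n1 = NOT (p NAND q)
At p=0, q=0: circuit gives 0, formula gives 1.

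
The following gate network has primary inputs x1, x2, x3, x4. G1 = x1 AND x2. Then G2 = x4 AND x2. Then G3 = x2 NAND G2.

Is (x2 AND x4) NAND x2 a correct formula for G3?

Yes

G2 = x4 AND x2
G3 = x2 NAND G2 = x2 NAND (x4 AND x2)
At x1=0, x2=1, x3=0, x4=1: circuit gives 0, formula gives 0.
At x1=0, x2=0, x3=0, x4=0: circuit gives 1, formula gives 1.
Agrees on all 16 inputs.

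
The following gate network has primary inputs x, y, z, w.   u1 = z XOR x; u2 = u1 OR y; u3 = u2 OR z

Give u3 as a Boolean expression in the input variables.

((z XOR x) OR y) OR z

u1 = z XOR x
u2 = u1 OR y = (z XOR x) OR y
u3 = u2 OR z = ((z XOR x) OR y) OR z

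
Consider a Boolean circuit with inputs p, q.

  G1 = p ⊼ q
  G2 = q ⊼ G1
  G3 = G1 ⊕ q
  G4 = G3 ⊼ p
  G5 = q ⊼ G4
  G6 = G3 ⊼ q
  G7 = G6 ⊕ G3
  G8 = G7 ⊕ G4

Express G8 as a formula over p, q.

((((p ⊼ q) ⊕ q) ⊼ q) ⊕ ((p ⊼ q) ⊕ q)) ⊕ (((p ⊼ q) ⊕ q) ⊼ p)

G1 = p ⊼ q
G3 = G1 ⊕ q = (p ⊼ q) ⊕ q
G4 = G3 ⊼ p = ((p ⊼ q) ⊕ q) ⊼ p
G6 = G3 ⊼ q = ((p ⊼ q) ⊕ q) ⊼ q
G7 = G6 ⊕ G3 = (((p ⊼ q) ⊕ q) ⊼ q) ⊕ ((p ⊼ q) ⊕ q)
G8 = G7 ⊕ G4 = ((((p ⊼ q) ⊕ q) ⊼ q) ⊕ ((p ⊼ q) ⊕ q)) ⊕ (((p ⊼ q) ⊕ q) ⊼ p)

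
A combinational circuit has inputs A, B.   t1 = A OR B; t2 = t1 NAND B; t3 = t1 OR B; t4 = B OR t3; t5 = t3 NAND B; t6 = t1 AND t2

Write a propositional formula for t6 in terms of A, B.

t1 = A OR B
t2 = t1 NAND B = (A OR B) NAND B
t6 = t1 AND t2 = (A OR B) AND ((A OR B) NAND B)

(A OR B) AND ((A OR B) NAND B)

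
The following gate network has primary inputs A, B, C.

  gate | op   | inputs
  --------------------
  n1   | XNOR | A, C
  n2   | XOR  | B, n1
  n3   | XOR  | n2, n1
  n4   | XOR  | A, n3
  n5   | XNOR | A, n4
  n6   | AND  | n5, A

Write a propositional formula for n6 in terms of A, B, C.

n1 = A XNOR C
n2 = B XOR n1 = B XOR (A XNOR C)
n3 = n2 XOR n1 = (B XOR (A XNOR C)) XOR (A XNOR C)
n4 = A XOR n3 = A XOR ((B XOR (A XNOR C)) XOR (A XNOR C))
n5 = A XNOR n4 = A XNOR (A XOR ((B XOR (A XNOR C)) XOR (A XNOR C)))
n6 = n5 AND A = (A XNOR (A XOR ((B XOR (A XNOR C)) XOR (A XNOR C)))) AND A

(A XNOR (A XOR ((B XOR (A XNOR C)) XOR (A XNOR C)))) AND A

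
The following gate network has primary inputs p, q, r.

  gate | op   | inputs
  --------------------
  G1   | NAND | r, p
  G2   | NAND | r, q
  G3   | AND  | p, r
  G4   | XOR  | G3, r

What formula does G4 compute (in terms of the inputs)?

(p AND r) XOR r

G3 = p AND r
G4 = G3 XOR r = (p AND r) XOR r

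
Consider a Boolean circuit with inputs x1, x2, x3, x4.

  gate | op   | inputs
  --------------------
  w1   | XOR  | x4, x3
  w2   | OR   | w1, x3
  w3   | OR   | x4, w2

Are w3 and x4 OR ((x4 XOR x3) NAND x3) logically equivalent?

w1 = x4 XOR x3
w2 = w1 OR x3 = (x4 XOR x3) OR x3
w3 = x4 OR w2 = x4 OR ((x4 XOR x3) OR x3)
At x1=0, x2=0, x3=0, x4=0: circuit gives 0, formula gives 1.

No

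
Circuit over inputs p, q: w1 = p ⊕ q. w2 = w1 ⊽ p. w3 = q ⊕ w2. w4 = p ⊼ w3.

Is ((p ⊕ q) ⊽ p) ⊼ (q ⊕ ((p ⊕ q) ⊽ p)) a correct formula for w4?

No

w1 = p ⊕ q
w2 = w1 ⊽ p = (p ⊕ q) ⊽ p
w3 = q ⊕ w2 = q ⊕ ((p ⊕ q) ⊽ p)
w4 = p ⊼ w3 = p ⊼ (q ⊕ ((p ⊕ q) ⊽ p))
At p=0, q=0: circuit gives 1, formula gives 0.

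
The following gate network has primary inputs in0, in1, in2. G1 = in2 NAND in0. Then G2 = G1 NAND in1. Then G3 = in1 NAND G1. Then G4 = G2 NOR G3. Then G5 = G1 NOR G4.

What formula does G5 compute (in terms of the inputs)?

(in2 NAND in0) NOR (((in2 NAND in0) NAND in1) NOR (in1 NAND (in2 NAND in0)))

G1 = in2 NAND in0
G2 = G1 NAND in1 = (in2 NAND in0) NAND in1
G3 = in1 NAND G1 = in1 NAND (in2 NAND in0)
G4 = G2 NOR G3 = ((in2 NAND in0) NAND in1) NOR (in1 NAND (in2 NAND in0))
G5 = G1 NOR G4 = (in2 NAND in0) NOR (((in2 NAND in0) NAND in1) NOR (in1 NAND (in2 NAND in0)))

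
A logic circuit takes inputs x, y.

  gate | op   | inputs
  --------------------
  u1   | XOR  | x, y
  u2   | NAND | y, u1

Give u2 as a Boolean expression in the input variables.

y NAND (x XOR y)

u1 = x XOR y
u2 = y NAND u1 = y NAND (x XOR y)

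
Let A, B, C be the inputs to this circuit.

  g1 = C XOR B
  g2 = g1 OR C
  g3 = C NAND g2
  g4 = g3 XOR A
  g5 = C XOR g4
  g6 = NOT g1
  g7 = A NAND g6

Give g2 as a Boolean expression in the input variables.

g1 = C XOR B
g2 = g1 OR C = (C XOR B) OR C

(C XOR B) OR C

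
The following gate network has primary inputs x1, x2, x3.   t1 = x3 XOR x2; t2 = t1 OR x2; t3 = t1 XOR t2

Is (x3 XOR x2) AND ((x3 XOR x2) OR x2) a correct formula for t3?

t1 = x3 XOR x2
t2 = t1 OR x2 = (x3 XOR x2) OR x2
t3 = t1 XOR t2 = (x3 XOR x2) XOR ((x3 XOR x2) OR x2)
At x1=0, x2=0, x3=1: circuit gives 0, formula gives 1.

No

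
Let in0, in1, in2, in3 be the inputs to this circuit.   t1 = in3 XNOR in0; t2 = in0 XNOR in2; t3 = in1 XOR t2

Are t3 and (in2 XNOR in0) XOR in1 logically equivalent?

Yes

t2 = in0 XNOR in2
t3 = in1 XOR t2 = in1 XOR (in0 XNOR in2)
At in0=0, in1=0, in2=1, in3=0: circuit gives 0, formula gives 0.
At in0=0, in1=0, in2=0, in3=0: circuit gives 1, formula gives 1.
Agrees on all 16 inputs.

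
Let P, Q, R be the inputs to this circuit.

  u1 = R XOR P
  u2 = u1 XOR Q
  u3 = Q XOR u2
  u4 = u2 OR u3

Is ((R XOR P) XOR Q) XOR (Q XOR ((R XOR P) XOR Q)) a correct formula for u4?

No

u1 = R XOR P
u2 = u1 XOR Q = (R XOR P) XOR Q
u3 = Q XOR u2 = Q XOR ((R XOR P) XOR Q)
u4 = u2 OR u3 = ((R XOR P) XOR Q) OR (Q XOR ((R XOR P) XOR Q))
At P=0, Q=0, R=1: circuit gives 1, formula gives 0.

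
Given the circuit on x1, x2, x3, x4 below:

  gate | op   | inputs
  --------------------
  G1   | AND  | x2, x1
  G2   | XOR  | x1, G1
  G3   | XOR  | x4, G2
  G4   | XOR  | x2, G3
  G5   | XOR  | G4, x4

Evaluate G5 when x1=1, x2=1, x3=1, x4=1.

G1 = 1 AND 1 = 1
G2 = 1 XOR 1 = 0
G3 = 1 XOR 0 = 1
G4 = 1 XOR 1 = 0
G5 = 0 XOR 1 = 1

1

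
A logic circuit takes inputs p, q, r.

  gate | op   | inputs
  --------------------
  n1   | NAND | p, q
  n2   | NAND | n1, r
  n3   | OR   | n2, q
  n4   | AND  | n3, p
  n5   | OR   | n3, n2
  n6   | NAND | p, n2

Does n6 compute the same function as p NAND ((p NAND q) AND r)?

n1 = p NAND q
n2 = n1 NAND r = (p NAND q) NAND r
n6 = p NAND n2 = p NAND ((p NAND q) NAND r)
At p=1, q=0, r=0: circuit gives 0, formula gives 1.

No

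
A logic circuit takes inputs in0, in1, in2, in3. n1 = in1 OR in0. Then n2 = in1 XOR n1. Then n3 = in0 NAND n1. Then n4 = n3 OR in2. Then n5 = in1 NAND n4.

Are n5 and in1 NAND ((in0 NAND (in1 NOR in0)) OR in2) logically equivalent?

n1 = in1 OR in0
n3 = in0 NAND n1 = in0 NAND (in1 OR in0)
n4 = n3 OR in2 = (in0 NAND (in1 OR in0)) OR in2
n5 = in1 NAND n4 = in1 NAND ((in0 NAND (in1 OR in0)) OR in2)
At in0=1, in1=1, in2=0, in3=0: circuit gives 1, formula gives 0.

No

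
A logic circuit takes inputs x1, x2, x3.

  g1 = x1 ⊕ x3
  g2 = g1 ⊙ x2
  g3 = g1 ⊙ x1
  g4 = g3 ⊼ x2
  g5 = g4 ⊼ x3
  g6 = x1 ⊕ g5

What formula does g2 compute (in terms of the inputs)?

(x1 ⊕ x3) ⊙ x2

g1 = x1 ⊕ x3
g2 = g1 ⊙ x2 = (x1 ⊕ x3) ⊙ x2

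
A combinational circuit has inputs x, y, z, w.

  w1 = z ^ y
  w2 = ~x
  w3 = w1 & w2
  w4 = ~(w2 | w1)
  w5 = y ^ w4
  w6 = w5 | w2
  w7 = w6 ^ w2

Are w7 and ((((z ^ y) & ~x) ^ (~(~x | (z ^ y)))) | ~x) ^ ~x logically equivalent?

w1 = z ^ y
w2 = ~x
w4 = ~(w2 | w1) = ~(~x | (z ^ y))
w5 = y ^ w4 = y ^ (~(~x | (z ^ y)))
w6 = w5 | w2 = (y ^ (~(~x | (z ^ y)))) | ~x
w7 = w6 ^ w2 = ((y ^ (~(~x | (z ^ y)))) | ~x) ^ ~x
At x=1, y=1, z=0, w=0: circuit gives 1, formula gives 0.

No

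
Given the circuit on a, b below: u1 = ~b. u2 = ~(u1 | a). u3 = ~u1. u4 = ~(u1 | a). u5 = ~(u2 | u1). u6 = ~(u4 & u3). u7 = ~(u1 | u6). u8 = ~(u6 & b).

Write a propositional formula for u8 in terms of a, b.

~((~((~(~b | a)) & ~~b)) & b)

u1 = ~b
u3 = ~u1 = ~~b
u4 = ~(u1 | a) = ~(~b | a)
u6 = ~(u4 & u3) = ~((~(~b | a)) & ~~b)
u8 = ~(u6 & b) = ~((~((~(~b | a)) & ~~b)) & b)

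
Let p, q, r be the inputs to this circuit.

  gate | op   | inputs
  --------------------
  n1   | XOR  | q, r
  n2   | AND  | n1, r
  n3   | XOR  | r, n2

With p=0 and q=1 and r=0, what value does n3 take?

n1 = 1 XOR 0 = 1
n2 = 1 AND 0 = 0
n3 = 0 XOR 0 = 0

0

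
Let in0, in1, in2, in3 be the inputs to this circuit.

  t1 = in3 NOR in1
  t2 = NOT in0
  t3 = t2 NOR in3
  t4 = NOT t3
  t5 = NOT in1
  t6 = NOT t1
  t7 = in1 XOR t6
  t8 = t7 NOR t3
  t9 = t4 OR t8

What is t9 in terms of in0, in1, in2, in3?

NOT (NOT in0 NOR in3) OR ((in1 XOR NOT (in3 NOR in1)) NOR (NOT in0 NOR in3))

t1 = in3 NOR in1
t2 = NOT in0
t3 = t2 NOR in3 = NOT in0 NOR in3
t4 = NOT t3 = NOT (NOT in0 NOR in3)
t6 = NOT t1 = NOT (in3 NOR in1)
t7 = in1 XOR t6 = in1 XOR NOT (in3 NOR in1)
t8 = t7 NOR t3 = (in1 XOR NOT (in3 NOR in1)) NOR (NOT in0 NOR in3)
t9 = t4 OR t8 = NOT (NOT in0 NOR in3) OR ((in1 XOR NOT (in3 NOR in1)) NOR (NOT in0 NOR in3))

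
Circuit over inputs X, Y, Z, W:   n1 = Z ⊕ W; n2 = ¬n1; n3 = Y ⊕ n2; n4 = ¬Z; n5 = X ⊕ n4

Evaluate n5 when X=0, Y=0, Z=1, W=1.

0

n4 = ¬1 = 0
n5 = 0 ⊕ 0 = 0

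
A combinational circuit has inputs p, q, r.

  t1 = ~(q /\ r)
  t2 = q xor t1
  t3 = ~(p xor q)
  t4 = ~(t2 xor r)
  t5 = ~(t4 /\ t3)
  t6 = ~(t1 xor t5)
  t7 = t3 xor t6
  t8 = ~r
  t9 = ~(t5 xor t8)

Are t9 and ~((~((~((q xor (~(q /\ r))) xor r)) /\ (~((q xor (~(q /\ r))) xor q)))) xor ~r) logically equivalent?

No

t1 = ~(q /\ r)
t2 = q xor t1 = q xor (~(q /\ r))
t3 = ~(p xor q)
t4 = ~(t2 xor r) = ~((q xor (~(q /\ r))) xor r)
t5 = ~(t4 /\ t3) = ~((~((q xor (~(q /\ r))) xor r)) /\ (~(p xor q)))
t8 = ~r
t9 = ~(t5 xor t8) = ~((~((~((q xor (~(q /\ r))) xor r)) /\ (~(p xor q)))) xor ~r)
At p=0, q=0, r=1: circuit gives 1, formula gives 0.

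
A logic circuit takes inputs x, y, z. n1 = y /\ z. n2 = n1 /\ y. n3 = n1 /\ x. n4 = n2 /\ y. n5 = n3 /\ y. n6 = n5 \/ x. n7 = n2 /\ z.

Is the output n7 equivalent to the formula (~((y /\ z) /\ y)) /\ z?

No

n1 = y /\ z
n2 = n1 /\ y = (y /\ z) /\ y
n7 = n2 /\ z = ((y /\ z) /\ y) /\ z
At x=0, y=0, z=1: circuit gives 0, formula gives 1.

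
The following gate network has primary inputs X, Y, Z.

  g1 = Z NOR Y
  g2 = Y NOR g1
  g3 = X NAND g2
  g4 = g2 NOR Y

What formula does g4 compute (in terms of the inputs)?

(Y NOR (Z NOR Y)) NOR Y

g1 = Z NOR Y
g2 = Y NOR g1 = Y NOR (Z NOR Y)
g4 = g2 NOR Y = (Y NOR (Z NOR Y)) NOR Y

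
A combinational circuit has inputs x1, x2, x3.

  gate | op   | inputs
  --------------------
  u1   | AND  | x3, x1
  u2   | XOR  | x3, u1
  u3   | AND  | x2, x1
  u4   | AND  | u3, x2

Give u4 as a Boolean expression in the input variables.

u3 = x2 AND x1
u4 = u3 AND x2 = (x2 AND x1) AND x2

(x2 AND x1) AND x2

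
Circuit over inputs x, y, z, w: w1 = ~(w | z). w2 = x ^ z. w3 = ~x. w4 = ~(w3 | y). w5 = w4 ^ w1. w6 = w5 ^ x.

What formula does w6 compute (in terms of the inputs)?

((~(~x | y)) ^ (~(w | z))) ^ x

w1 = ~(w | z)
w3 = ~x
w4 = ~(w3 | y) = ~(~x | y)
w5 = w4 ^ w1 = (~(~x | y)) ^ (~(w | z))
w6 = w5 ^ x = ((~(~x | y)) ^ (~(w | z))) ^ x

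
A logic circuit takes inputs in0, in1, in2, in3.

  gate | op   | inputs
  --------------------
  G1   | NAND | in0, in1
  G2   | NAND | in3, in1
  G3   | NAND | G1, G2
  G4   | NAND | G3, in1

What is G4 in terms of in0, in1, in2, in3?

G1 = in0 NAND in1
G2 = in3 NAND in1
G3 = G1 NAND G2 = (in0 NAND in1) NAND (in3 NAND in1)
G4 = G3 NAND in1 = ((in0 NAND in1) NAND (in3 NAND in1)) NAND in1

((in0 NAND in1) NAND (in3 NAND in1)) NAND in1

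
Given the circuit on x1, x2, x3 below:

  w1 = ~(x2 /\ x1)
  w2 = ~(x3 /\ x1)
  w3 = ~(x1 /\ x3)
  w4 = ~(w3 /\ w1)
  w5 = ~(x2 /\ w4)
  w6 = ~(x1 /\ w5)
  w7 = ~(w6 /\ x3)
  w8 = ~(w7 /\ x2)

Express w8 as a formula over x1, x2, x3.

~((~((~(x1 /\ (~(x2 /\ (~((~(x1 /\ x3)) /\ (~(x2 /\ x1)))))))) /\ x3)) /\ x2)

w1 = ~(x2 /\ x1)
w3 = ~(x1 /\ x3)
w4 = ~(w3 /\ w1) = ~((~(x1 /\ x3)) /\ (~(x2 /\ x1)))
w5 = ~(x2 /\ w4) = ~(x2 /\ (~((~(x1 /\ x3)) /\ (~(x2 /\ x1)))))
w6 = ~(x1 /\ w5) = ~(x1 /\ (~(x2 /\ (~((~(x1 /\ x3)) /\ (~(x2 /\ x1)))))))
w7 = ~(w6 /\ x3) = ~((~(x1 /\ (~(x2 /\ (~((~(x1 /\ x3)) /\ (~(x2 /\ x1)))))))) /\ x3)
w8 = ~(w7 /\ x2) = ~((~((~(x1 /\ (~(x2 /\ (~((~(x1 /\ x3)) /\ (~(x2 /\ x1)))))))) /\ x3)) /\ x2)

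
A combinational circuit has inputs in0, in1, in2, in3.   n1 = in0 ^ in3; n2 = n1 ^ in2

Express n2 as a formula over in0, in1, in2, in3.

n1 = in0 ^ in3
n2 = n1 ^ in2 = (in0 ^ in3) ^ in2

(in0 ^ in3) ^ in2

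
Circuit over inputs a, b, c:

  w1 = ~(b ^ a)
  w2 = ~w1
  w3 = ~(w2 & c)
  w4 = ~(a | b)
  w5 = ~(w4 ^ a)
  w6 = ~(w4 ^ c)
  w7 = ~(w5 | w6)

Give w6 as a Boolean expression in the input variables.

~((~(a | b)) ^ c)

w4 = ~(a | b)
w6 = ~(w4 ^ c) = ~((~(a | b)) ^ c)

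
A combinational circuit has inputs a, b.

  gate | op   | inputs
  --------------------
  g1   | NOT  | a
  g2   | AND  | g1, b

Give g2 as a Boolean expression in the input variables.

NOT a AND b

g1 = NOT a
g2 = g1 AND b = NOT a AND b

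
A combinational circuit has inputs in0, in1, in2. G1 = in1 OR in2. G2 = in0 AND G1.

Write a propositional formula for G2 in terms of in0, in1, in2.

G1 = in1 OR in2
G2 = in0 AND G1 = in0 AND (in1 OR in2)

in0 AND (in1 OR in2)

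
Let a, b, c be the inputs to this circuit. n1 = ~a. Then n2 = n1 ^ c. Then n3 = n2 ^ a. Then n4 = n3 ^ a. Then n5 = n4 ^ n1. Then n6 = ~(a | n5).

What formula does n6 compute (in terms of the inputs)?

n1 = ~a
n2 = n1 ^ c = ~a ^ c
n3 = n2 ^ a = (~a ^ c) ^ a
n4 = n3 ^ a = ((~a ^ c) ^ a) ^ a
n5 = n4 ^ n1 = (((~a ^ c) ^ a) ^ a) ^ ~a
n6 = ~(a | n5) = ~(a | ((((~a ^ c) ^ a) ^ a) ^ ~a))

~(a | ((((~a ^ c) ^ a) ^ a) ^ ~a))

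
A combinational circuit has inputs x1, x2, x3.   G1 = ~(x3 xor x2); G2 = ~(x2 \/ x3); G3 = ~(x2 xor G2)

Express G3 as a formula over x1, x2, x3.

G2 = ~(x2 \/ x3)
G3 = ~(x2 xor G2) = ~(x2 xor (~(x2 \/ x3)))

~(x2 xor (~(x2 \/ x3)))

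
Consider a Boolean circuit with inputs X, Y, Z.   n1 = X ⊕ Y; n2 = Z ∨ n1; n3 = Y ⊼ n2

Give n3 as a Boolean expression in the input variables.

Y ⊼ (Z ∨ (X ⊕ Y))

n1 = X ⊕ Y
n2 = Z ∨ n1 = Z ∨ (X ⊕ Y)
n3 = Y ⊼ n2 = Y ⊼ (Z ∨ (X ⊕ Y))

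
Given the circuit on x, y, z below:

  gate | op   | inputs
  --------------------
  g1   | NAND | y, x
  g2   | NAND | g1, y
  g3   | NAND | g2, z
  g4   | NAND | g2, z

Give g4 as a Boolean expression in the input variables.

g1 = y NAND x
g2 = g1 NAND y = (y NAND x) NAND y
g4 = g2 NAND z = ((y NAND x) NAND y) NAND z

((y NAND x) NAND y) NAND z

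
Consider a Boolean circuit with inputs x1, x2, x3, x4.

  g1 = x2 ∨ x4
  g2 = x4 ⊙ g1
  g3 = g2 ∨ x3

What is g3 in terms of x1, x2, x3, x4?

g1 = x2 ∨ x4
g2 = x4 ⊙ g1 = x4 ⊙ (x2 ∨ x4)
g3 = g2 ∨ x3 = (x4 ⊙ (x2 ∨ x4)) ∨ x3

(x4 ⊙ (x2 ∨ x4)) ∨ x3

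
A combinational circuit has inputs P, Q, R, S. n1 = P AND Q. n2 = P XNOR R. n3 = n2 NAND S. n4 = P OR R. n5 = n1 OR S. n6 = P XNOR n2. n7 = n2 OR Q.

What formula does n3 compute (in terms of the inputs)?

n2 = P XNOR R
n3 = n2 NAND S = (P XNOR R) NAND S

(P XNOR R) NAND S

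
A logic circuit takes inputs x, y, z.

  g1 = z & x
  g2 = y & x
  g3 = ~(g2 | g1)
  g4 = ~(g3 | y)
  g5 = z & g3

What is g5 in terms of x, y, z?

z & (~((y & x) | (z & x)))

g1 = z & x
g2 = y & x
g3 = ~(g2 | g1) = ~((y & x) | (z & x))
g5 = z & g3 = z & (~((y & x) | (z & x)))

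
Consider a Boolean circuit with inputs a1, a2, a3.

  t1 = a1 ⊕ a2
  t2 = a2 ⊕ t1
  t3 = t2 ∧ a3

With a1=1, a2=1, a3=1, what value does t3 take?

t1 = 1 ⊕ 1 = 0
t2 = 1 ⊕ 0 = 1
t3 = 1 ∧ 1 = 1

1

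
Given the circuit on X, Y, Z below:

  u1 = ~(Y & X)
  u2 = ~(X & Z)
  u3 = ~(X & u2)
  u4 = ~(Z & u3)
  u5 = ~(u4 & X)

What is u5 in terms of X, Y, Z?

u2 = ~(X & Z)
u3 = ~(X & u2) = ~(X & (~(X & Z)))
u4 = ~(Z & u3) = ~(Z & (~(X & (~(X & Z)))))
u5 = ~(u4 & X) = ~((~(Z & (~(X & (~(X & Z)))))) & X)

~((~(Z & (~(X & (~(X & Z)))))) & X)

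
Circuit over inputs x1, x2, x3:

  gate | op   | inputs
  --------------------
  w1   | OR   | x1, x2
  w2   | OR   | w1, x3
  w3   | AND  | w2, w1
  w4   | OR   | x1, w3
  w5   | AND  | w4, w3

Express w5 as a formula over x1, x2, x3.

w1 = x1 OR x2
w2 = w1 OR x3 = (x1 OR x2) OR x3
w3 = w2 AND w1 = ((x1 OR x2) OR x3) AND (x1 OR x2)
w4 = x1 OR w3 = x1 OR (((x1 OR x2) OR x3) AND (x1 OR x2))
w5 = w4 AND w3 = (x1 OR (((x1 OR x2) OR x3) AND (x1 OR x2))) AND (((x1 OR x2) OR x3) AND (x1 OR x2))

(x1 OR (((x1 OR x2) OR x3) AND (x1 OR x2))) AND (((x1 OR x2) OR x3) AND (x1 OR x2))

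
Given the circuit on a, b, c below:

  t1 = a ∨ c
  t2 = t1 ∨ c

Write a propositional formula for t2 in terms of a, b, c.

(a ∨ c) ∨ c

t1 = a ∨ c
t2 = t1 ∨ c = (a ∨ c) ∨ c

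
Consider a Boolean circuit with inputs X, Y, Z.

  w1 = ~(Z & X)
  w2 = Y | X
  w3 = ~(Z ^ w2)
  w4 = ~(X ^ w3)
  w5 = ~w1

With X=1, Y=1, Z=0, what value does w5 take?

0

w1 = ~(0 & 1) = 1
w5 = ~1 = 0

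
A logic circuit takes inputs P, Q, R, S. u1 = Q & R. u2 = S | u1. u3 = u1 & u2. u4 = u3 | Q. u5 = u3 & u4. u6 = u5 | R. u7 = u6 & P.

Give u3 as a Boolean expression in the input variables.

(Q & R) & (S | (Q & R))

u1 = Q & R
u2 = S | u1 = S | (Q & R)
u3 = u1 & u2 = (Q & R) & (S | (Q & R))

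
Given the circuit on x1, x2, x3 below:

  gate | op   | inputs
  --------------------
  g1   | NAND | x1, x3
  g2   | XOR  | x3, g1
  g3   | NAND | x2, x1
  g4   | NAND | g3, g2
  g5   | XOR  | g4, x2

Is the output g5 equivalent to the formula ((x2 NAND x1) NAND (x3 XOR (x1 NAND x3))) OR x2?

No

g1 = x1 NAND x3
g2 = x3 XOR g1 = x3 XOR (x1 NAND x3)
g3 = x2 NAND x1
g4 = g3 NAND g2 = (x2 NAND x1) NAND (x3 XOR (x1 NAND x3))
g5 = g4 XOR x2 = ((x2 NAND x1) NAND (x3 XOR (x1 NAND x3))) XOR x2
At x1=0, x2=1, x3=1: circuit gives 0, formula gives 1.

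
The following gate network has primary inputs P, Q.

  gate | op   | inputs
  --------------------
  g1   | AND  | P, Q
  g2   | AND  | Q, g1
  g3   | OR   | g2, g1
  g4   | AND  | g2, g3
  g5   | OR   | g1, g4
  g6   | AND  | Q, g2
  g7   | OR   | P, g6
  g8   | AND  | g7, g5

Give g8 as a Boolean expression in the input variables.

(P OR (Q AND (Q AND (P AND Q)))) AND ((P AND Q) OR ((Q AND (P AND Q)) AND ((Q AND (P AND Q)) OR (P AND Q))))

g1 = P AND Q
g2 = Q AND g1 = Q AND (P AND Q)
g3 = g2 OR g1 = (Q AND (P AND Q)) OR (P AND Q)
g4 = g2 AND g3 = (Q AND (P AND Q)) AND ((Q AND (P AND Q)) OR (P AND Q))
g5 = g1 OR g4 = (P AND Q) OR ((Q AND (P AND Q)) AND ((Q AND (P AND Q)) OR (P AND Q)))
g6 = Q AND g2 = Q AND (Q AND (P AND Q))
g7 = P OR g6 = P OR (Q AND (Q AND (P AND Q)))
g8 = g7 AND g5 = (P OR (Q AND (Q AND (P AND Q)))) AND ((P AND Q) OR ((Q AND (P AND Q)) AND ((Q AND (P AND Q)) OR (P AND Q))))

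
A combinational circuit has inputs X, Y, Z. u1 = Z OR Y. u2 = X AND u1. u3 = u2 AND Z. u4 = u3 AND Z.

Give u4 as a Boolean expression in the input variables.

u1 = Z OR Y
u2 = X AND u1 = X AND (Z OR Y)
u3 = u2 AND Z = (X AND (Z OR Y)) AND Z
u4 = u3 AND Z = ((X AND (Z OR Y)) AND Z) AND Z

((X AND (Z OR Y)) AND Z) AND Z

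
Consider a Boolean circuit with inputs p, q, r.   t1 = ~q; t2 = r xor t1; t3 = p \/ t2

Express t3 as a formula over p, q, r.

p \/ (r xor ~q)

t1 = ~q
t2 = r xor t1 = r xor ~q
t3 = p \/ t2 = p \/ (r xor ~q)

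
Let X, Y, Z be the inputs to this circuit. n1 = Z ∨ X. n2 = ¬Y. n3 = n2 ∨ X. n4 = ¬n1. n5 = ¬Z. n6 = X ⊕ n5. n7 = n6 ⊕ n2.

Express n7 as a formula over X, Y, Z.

(X ⊕ ¬Z) ⊕ ¬Y

n2 = ¬Y
n5 = ¬Z
n6 = X ⊕ n5 = X ⊕ ¬Z
n7 = n6 ⊕ n2 = (X ⊕ ¬Z) ⊕ ¬Y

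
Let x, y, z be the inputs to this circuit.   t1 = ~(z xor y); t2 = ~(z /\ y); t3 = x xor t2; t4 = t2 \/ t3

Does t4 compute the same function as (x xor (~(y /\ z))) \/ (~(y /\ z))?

t2 = ~(z /\ y)
t3 = x xor t2 = x xor (~(z /\ y))
t4 = t2 \/ t3 = (~(z /\ y)) \/ (x xor (~(z /\ y)))
At x=0, y=1, z=1: circuit gives 0, formula gives 0.
At x=0, y=0, z=0: circuit gives 1, formula gives 1.
Agrees on all 8 inputs.

Yes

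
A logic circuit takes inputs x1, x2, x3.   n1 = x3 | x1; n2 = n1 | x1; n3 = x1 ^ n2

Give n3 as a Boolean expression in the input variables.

n1 = x3 | x1
n2 = n1 | x1 = (x3 | x1) | x1
n3 = x1 ^ n2 = x1 ^ ((x3 | x1) | x1)

x1 ^ ((x3 | x1) | x1)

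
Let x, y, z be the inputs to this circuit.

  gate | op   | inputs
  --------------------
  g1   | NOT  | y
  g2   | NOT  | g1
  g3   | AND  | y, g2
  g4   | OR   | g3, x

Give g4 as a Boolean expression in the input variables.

g1 = NOT y
g2 = NOT g1 = NOT NOT y
g3 = y AND g2 = y AND NOT NOT y
g4 = g3 OR x = (y AND NOT NOT y) OR x

(y AND NOT NOT y) OR x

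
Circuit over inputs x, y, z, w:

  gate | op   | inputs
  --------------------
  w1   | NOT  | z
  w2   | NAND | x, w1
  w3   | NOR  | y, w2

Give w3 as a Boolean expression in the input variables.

w1 = NOT z
w2 = x NAND w1 = x NAND NOT z
w3 = y NOR w2 = y NOR (x NAND NOT z)

y NOR (x NAND NOT z)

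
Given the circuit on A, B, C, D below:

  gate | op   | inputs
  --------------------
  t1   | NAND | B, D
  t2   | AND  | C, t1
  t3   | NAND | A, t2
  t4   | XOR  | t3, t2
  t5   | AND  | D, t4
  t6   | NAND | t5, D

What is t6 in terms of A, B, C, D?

t1 = B NAND D
t2 = C AND t1 = C AND (B NAND D)
t3 = A NAND t2 = A NAND (C AND (B NAND D))
t4 = t3 XOR t2 = (A NAND (C AND (B NAND D))) XOR (C AND (B NAND D))
t5 = D AND t4 = D AND ((A NAND (C AND (B NAND D))) XOR (C AND (B NAND D)))
t6 = t5 NAND D = (D AND ((A NAND (C AND (B NAND D))) XOR (C AND (B NAND D)))) NAND D

(D AND ((A NAND (C AND (B NAND D))) XOR (C AND (B NAND D)))) NAND D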